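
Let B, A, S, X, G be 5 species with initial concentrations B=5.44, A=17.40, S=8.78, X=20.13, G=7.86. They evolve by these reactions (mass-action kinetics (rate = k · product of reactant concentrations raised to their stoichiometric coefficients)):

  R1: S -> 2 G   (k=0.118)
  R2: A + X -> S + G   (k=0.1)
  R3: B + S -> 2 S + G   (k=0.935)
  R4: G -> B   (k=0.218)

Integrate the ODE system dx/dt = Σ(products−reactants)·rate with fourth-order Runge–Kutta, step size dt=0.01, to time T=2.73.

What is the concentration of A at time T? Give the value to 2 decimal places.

RK4 with dt=0.01: 273 steps to T=2.73. Trajectory (selected grid times):
t=0.00: B=5.44 A=17.40 S=8.78 X=20.13 G=7.86
t=0.30: B=0.28 A=10.68 S=21.12 X=13.41 G=20.92
t=0.61: B=0.24 A=7.45 S=25.13 X=10.18 G=25.90
t=0.91: B=0.25 A=5.65 S=27.80 X=8.38 G=29.56
t=1.21: B=0.25 A=4.48 S=29.98 X=7.21 G=32.78
t=1.52: B=0.26 A=3.63 S=32.01 X=6.36 G=35.89
t=1.82: B=0.27 A=3.03 S=33.88 X=5.76 G=38.81
t=2.12: B=0.27 A=2.57 S=35.74 X=5.30 G=41.74
t=2.43: B=0.28 A=2.19 S=37.69 X=4.92 G=44.79
t=2.73: B=0.28 A=1.90 S=39.64 X=4.63 G=47.82
Read off A at T=2.73: 1.90

A at T = 1.90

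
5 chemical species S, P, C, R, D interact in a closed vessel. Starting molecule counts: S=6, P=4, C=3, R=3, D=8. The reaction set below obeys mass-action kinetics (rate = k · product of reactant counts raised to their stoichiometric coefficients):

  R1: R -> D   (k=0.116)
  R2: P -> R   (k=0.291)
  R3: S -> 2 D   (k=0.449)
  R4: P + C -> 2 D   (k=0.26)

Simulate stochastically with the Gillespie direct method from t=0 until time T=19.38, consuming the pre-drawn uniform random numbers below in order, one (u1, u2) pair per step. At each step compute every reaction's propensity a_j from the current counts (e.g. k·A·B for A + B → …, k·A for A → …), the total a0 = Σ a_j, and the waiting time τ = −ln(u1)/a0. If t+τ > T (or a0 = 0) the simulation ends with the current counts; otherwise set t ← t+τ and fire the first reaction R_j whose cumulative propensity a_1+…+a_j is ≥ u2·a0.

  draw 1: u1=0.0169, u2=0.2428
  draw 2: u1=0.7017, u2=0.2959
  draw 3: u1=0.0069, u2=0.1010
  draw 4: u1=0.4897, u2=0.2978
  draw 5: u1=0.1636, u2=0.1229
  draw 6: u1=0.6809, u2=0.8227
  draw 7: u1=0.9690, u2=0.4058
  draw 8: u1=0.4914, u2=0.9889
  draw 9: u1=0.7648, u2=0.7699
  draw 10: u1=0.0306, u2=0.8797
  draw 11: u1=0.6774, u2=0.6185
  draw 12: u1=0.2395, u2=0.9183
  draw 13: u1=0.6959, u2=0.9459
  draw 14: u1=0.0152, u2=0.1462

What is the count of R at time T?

R at T = 2

t=0.000: S=6 P=4 C=3 R=3 D=8
Draw 1: a1=0.348, a2=1.164, a3=2.694, a4=3.120, a0=7.326; τ=−ln(0.0169)/7.326=0.557 → t=0.557; u2·a0=0.2428·7.326=1.779; a1+a2=1.512 < 1.779 ≤ a1+…+a3=4.206 → R3 fires; S=5 P=4 C=3 R=3 D=10
Draw 2: a1=0.348, a2=1.164, a3=2.245, a4=3.120, a0=6.877; τ=−ln(0.7017)/6.877=0.052 → t=0.608; u2·a0=0.2959·6.877=2.035; a1+a2=1.512 < 2.035 ≤ a1+…+a3=3.757 → R3 fires; S=4 P=4 C=3 R=3 D=12
Draw 3: a1=0.348, a2=1.164, a3=1.796, a4=3.120, a0=6.428; τ=−ln(0.0069)/6.428=0.774 → t=1.383; u2·a0=0.1010·6.428=0.649; a1=0.348 < 0.649 ≤ a1+a2=1.512 → R2 fires; S=4 P=3 C=3 R=4 D=12
Draw 4: a1=0.464, a2=0.873, a3=1.796, a4=2.340, a0=5.473; τ=−ln(0.4897)/5.473=0.130 → t=1.513; u2·a0=0.2978·5.473=1.630; a1+a2=1.337 < 1.630 ≤ a1+…+a3=3.133 → R3 fires; S=3 P=3 C=3 R=4 D=14
Draw 5: a1=0.464, a2=0.873, a3=1.347, a4=2.340, a0=5.024; τ=−ln(0.1636)/5.024=0.360 → t=1.873; u2·a0=0.1229·5.024=0.617; a1=0.464 < 0.617 ≤ a1+a2=1.337 → R2 fires; S=3 P=2 C=3 R=5 D=14
Draw 6: a1=0.580, a2=0.582, a3=1.347, a4=1.560, a0=4.069; τ=−ln(0.6809)/4.069=0.094 → t=1.968; u2·a0=0.8227·4.069=3.348; a1+…+a3=2.509 < 3.348 ≤ a1+…+a4=4.069 → R4 fires; S=3 P=1 C=2 R=5 D=16
Draw 7: a1=0.580, a2=0.291, a3=1.347, a4=0.520, a0=2.738; τ=−ln(0.9690)/2.738=0.012 → t=1.979; u2·a0=0.4058·2.738=1.111; a1+a2=0.871 < 1.111 ≤ a1+…+a3=2.218 → R3 fires; S=2 P=1 C=2 R=5 D=18
Draw 8: a1=0.580, a2=0.291, a3=0.898, a4=0.520, a0=2.289; τ=−ln(0.4914)/2.289=0.310 → t=2.290; u2·a0=0.9889·2.289=2.264; a1+…+a3=1.769 < 2.264 ≤ a1+…+a4=2.289 → R4 fires; S=2 P=0 C=1 R=5 D=20
Draw 9: a1=0.580, a2=0.000, a3=0.898, a4=0.000, a0=1.478; τ=−ln(0.7648)/1.478=0.181 → t=2.471; u2·a0=0.7699·1.478=1.138; a1+a2=0.580 < 1.138 ≤ a1+…+a3=1.478 → R3 fires; S=1 P=0 C=1 R=5 D=22
Draw 10: a1=0.580, a2=0.000, a3=0.449, a4=0.000, a0=1.029; τ=−ln(0.0306)/1.029=3.388 → t=5.860; u2·a0=0.8797·1.029=0.905; a1+a2=0.580 < 0.905 ≤ a1+…+a3=1.029 → R3 fires; S=0 P=0 C=1 R=5 D=24
Draw 11: a1=0.580, a2=0.000, a3=0.000, a4=0.000, a0=0.580; τ=−ln(0.6774)/0.580=0.672 → t=6.531; u2·a0=0.6185·0.580=0.359 ≤ a1=0.580 → R1 fires; S=0 P=0 C=1 R=4 D=25
Draw 12: a1=0.464, a2=0.000, a3=0.000, a4=0.000, a0=0.464; τ=−ln(0.2395)/0.464=3.080 → t=9.611; u2·a0=0.9183·0.464=0.426 ≤ a1=0.464 → R1 fires; S=0 P=0 C=1 R=3 D=26
Draw 13: a1=0.348, a2=0.000, a3=0.000, a4=0.000, a0=0.348; τ=−ln(0.6959)/0.348=1.042 → t=10.653; u2·a0=0.9459·0.348=0.329 ≤ a1=0.348 → R1 fires; S=0 P=0 C=1 R=2 D=27
Draw 14: a1=0.232, a2=0.000, a3=0.000, a4=0.000, a0=0.232; τ=−ln(0.0152)/0.232=18.045 → t=28.698 > T=19.38: stop.
Read off R at T=19.38: 2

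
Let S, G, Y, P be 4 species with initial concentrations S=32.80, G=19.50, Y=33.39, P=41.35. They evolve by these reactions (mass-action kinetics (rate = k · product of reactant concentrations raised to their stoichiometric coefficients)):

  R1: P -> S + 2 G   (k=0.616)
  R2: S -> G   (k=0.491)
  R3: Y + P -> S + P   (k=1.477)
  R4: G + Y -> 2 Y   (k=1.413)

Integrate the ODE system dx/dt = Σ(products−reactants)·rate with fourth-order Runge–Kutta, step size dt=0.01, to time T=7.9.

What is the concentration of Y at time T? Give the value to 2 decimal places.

Y at T = 82.52

RK4 with dt=0.01: 790 steps to T=7.9. Trajectory (selected grid times):
t=0.00: S=32.80 G=19.50 Y=33.39 P=41.35
t=0.88: S=119.40 G=15.52 Y=2.67 P=24.05
t=1.76: S=147.02 G=16.03 Y=4.74 P=13.98
t=2.63: S=168.51 G=8.94 Y=7.74 P=8.18
t=3.51: S=177.42 G=5.36 Y=12.69 P=4.76
t=4.39: S=178.02 G=3.25 Y=20.16 P=2.77
t=5.27: S=172.04 G=2.01 Y=30.86 P=1.61
t=6.14: S=160.69 G=1.27 Y=44.96 P=0.94
t=7.02: S=144.75 G=0.82 Y=62.53 P=0.55
t=7.90: S=125.73 G=0.54 Y=82.52 P=0.32
Read off Y at T=7.9: 82.52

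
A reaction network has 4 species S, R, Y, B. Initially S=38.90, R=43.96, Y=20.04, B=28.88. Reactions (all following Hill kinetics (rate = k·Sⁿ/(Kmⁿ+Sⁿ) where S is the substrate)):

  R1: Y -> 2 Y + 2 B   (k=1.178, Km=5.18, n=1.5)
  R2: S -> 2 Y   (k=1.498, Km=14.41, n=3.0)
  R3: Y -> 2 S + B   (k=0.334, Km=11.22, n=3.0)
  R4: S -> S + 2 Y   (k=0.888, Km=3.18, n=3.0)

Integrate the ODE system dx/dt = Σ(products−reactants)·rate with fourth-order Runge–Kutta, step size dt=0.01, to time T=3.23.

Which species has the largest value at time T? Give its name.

RK4 with dt=0.01: 323 steps to T=3.23. Trajectory (selected grid times):
t=0.00: S=38.90 R=43.96 Y=20.04 B=28.88
t=0.36: S=38.60 R=43.96 Y=21.98 B=29.74
t=0.72: S=38.30 R=43.96 Y=23.92 B=30.61
t=1.08: S=38.01 R=43.96 Y=25.86 B=31.50
t=1.44: S=37.72 R=43.96 Y=27.80 B=32.39
t=1.79: S=37.44 R=43.96 Y=29.68 B=33.27
t=2.15: S=37.16 R=43.96 Y=31.62 B=34.18
t=2.51: S=36.89 R=43.96 Y=33.56 B=35.09
t=2.87: S=36.61 R=43.96 Y=35.51 B=36.01
t=3.23: S=36.34 R=43.96 Y=37.45 B=36.93
At T=3.23: S=36.34 R=43.96 Y=37.45 B=36.93; the largest is R.

Dominant species at T: R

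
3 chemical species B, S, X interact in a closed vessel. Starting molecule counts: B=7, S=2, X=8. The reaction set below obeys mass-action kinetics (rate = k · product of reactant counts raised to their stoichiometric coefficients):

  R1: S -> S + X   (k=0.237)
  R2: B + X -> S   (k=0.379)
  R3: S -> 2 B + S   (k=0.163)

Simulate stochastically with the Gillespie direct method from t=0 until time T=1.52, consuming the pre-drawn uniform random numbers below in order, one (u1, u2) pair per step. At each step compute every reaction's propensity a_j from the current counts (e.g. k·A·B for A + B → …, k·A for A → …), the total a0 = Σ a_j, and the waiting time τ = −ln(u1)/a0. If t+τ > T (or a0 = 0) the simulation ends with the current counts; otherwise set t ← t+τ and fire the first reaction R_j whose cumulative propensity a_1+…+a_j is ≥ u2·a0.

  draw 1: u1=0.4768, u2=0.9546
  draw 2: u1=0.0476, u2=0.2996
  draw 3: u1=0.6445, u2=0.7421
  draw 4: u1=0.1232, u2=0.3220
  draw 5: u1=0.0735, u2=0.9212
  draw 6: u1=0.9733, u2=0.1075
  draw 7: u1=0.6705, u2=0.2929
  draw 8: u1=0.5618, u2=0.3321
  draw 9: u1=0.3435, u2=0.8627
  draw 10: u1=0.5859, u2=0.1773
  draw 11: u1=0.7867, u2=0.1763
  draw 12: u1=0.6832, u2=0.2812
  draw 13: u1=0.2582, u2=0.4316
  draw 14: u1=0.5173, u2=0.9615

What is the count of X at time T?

X at T = 1

t=0.000: B=7 S=2 X=8
Draw 1: a1=0.474, a2=21.224, a3=0.326, a0=22.024; τ=−ln(0.4768)/22.024=0.034 → t=0.034; u2·a0=0.9546·22.024=21.024; a1=0.474 < 21.024 ≤ a1+a2=21.698 → R2 fires; B=6 S=3 X=7
Draw 2: a1=0.711, a2=15.918, a3=0.489, a0=17.118; τ=−ln(0.0476)/17.118=0.178 → t=0.212; u2·a0=0.2996·17.118=5.129; a1=0.711 < 5.129 ≤ a1+a2=16.629 → R2 fires; B=5 S=4 X=6
Draw 3: a1=0.948, a2=11.370, a3=0.652, a0=12.970; τ=−ln(0.6445)/12.970=0.034 → t=0.245; u2·a0=0.7421·12.970=9.625; a1=0.948 < 9.625 ≤ a1+a2=12.318 → R2 fires; B=4 S=5 X=5
Draw 4: a1=1.185, a2=7.580, a3=0.815, a0=9.580; τ=−ln(0.1232)/9.580=0.219 → t=0.464; u2·a0=0.3220·9.580=3.085; a1=1.185 < 3.085 ≤ a1+a2=8.765 → R2 fires; B=3 S=6 X=4
Draw 5: a1=1.422, a2=4.548, a3=0.978, a0=6.948; τ=−ln(0.0735)/6.948=0.376 → t=0.840; u2·a0=0.9212·6.948=6.400; a1+a2=5.970 < 6.400 ≤ a1+…+a3=6.948 → R3 fires; B=5 S=6 X=4
Draw 6: a1=1.422, a2=7.580, a3=0.978, a0=9.980; τ=−ln(0.9733)/9.980=0.003 → t=0.842; u2·a0=0.1075·9.980=1.073 ≤ a1=1.422 → R1 fires; B=5 S=6 X=5
Draw 7: a1=1.422, a2=9.475, a3=0.978, a0=11.875; τ=−ln(0.6705)/11.875=0.034 → t=0.876; u2·a0=0.2929·11.875=3.478; a1=1.422 < 3.478 ≤ a1+a2=10.897 → R2 fires; B=4 S=7 X=4
Draw 8: a1=1.659, a2=6.064, a3=1.141, a0=8.864; τ=−ln(0.5618)/8.864=0.065 → t=0.941; u2·a0=0.3321·8.864=2.944; a1=1.659 < 2.944 ≤ a1+a2=7.723 → R2 fires; B=3 S=8 X=3
Draw 9: a1=1.896, a2=3.411, a3=1.304, a0=6.611; τ=−ln(0.3435)/6.611=0.162 → t=1.103; u2·a0=0.8627·6.611=5.703; a1+a2=5.307 < 5.703 ≤ a1+…+a3=6.611 → R3 fires; B=5 S=8 X=3
Draw 10: a1=1.896, a2=5.685, a3=1.304, a0=8.885; τ=−ln(0.5859)/8.885=0.060 → t=1.163; u2·a0=0.1773·8.885=1.575 ≤ a1=1.896 → R1 fires; B=5 S=8 X=4
Draw 11: a1=1.896, a2=7.580, a3=1.304, a0=10.780; τ=−ln(0.7867)/10.780=0.022 → t=1.185; u2·a0=0.1763·10.780=1.901; a1=1.896 < 1.901 ≤ a1+a2=9.476 → R2 fires; B=4 S=9 X=3
Draw 12: a1=2.133, a2=4.548, a3=1.467, a0=8.148; τ=−ln(0.6832)/8.148=0.047 → t=1.232; u2·a0=0.2812·8.148=2.291; a1=2.133 < 2.291 ≤ a1+a2=6.681 → R2 fires; B=3 S=10 X=2
Draw 13: a1=2.370, a2=2.274, a3=1.630, a0=6.274; τ=−ln(0.2582)/6.274=0.216 → t=1.448; u2·a0=0.4316·6.274=2.708; a1=2.370 < 2.708 ≤ a1+a2=4.644 → R2 fires; B=2 S=11 X=1
Draw 14: a1=2.607, a2=0.758, a3=1.793, a0=5.158; τ=−ln(0.5173)/5.158=0.128 → t=1.576 > T=1.52: stop.
Read off X at T=1.52: 1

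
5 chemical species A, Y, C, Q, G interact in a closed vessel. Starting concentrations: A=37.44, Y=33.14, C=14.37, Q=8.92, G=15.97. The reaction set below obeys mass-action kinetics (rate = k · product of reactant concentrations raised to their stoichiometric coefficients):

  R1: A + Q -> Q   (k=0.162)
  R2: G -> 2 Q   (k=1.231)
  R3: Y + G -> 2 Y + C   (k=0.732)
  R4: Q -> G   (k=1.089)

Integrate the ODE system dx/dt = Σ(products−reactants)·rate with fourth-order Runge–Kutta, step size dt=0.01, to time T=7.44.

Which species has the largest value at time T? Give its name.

Dominant species at T: Y

RK4 with dt=0.01: 744 steps to T=7.44. Trajectory (selected grid times):
t=0.00: A=37.44 Y=33.14 C=14.37 Q=8.92 G=15.97
t=0.83: A=14.90 Y=54.35 C=35.58 Q=4.39 G=0.12
t=1.65: A=10.04 Y=57.00 C=38.23 Q=1.90 G=0.05
t=2.48: A=8.46 Y=58.15 C=39.38 Q=0.81 G=0.02
t=3.31: A=7.86 Y=58.64 C=39.87 Q=0.35 G=0.01
t=4.13: A=7.62 Y=58.84 C=40.07 Q=0.15 G=0.00
t=4.96: A=7.52 Y=58.93 C=40.16 Q=0.06 G=0.00
t=5.79: A=7.47 Y=58.97 C=40.20 Q=0.03 G=0.00
t=6.61: A=7.46 Y=58.99 C=40.22 Q=0.01 G=0.00
t=7.44: A=7.45 Y=58.99 C=40.22 Q=0.00 G=0.00
At T=7.44: A=7.45 Y=58.99 C=40.22 Q=0.00 G=0.00; the largest is Y.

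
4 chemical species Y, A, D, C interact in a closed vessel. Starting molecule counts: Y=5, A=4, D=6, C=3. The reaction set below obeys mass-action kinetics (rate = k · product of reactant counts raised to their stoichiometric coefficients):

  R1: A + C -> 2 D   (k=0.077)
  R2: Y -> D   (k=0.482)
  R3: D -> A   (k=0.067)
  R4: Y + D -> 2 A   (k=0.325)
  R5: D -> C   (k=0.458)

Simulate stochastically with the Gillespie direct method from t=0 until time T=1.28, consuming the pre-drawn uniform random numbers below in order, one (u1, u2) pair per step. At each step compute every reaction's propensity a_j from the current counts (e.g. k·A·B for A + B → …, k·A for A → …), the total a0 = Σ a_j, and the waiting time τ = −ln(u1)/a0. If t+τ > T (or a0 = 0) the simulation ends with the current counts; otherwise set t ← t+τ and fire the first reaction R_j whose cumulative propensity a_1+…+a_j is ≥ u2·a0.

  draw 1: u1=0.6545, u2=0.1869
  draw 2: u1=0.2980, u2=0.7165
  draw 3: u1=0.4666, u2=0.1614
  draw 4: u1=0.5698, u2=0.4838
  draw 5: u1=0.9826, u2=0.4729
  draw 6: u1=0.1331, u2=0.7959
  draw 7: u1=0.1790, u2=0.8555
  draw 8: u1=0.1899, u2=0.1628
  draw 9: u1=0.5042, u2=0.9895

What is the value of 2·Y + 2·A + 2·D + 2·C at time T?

Check how each reaction changes W = 2·Y + 2·A + 2·D + 2·C (weight of products minus weight of reactants):
R1: A + C -> 2 D: (2·2) − (2·1 + 2·1) = 4 − 4 = 0
R2: Y -> D: (2·1) − (2·1) = 2 − 2 = 0
R3: D -> A: (2·1) − (2·1) = 2 − 2 = 0
R4: Y + D -> 2 A: (2·2) − (2·1 + 2·1) = 4 − 4 = 0
R5: D -> C: (2·1) − (2·1) = 2 − 2 = 0
Every reaction leaves W unchanged, so W is conserved and no simulation is needed: W(T) = W(0) = 2·5 + 2·4 + 2·6 + 2·3 = 36

Value at T = 36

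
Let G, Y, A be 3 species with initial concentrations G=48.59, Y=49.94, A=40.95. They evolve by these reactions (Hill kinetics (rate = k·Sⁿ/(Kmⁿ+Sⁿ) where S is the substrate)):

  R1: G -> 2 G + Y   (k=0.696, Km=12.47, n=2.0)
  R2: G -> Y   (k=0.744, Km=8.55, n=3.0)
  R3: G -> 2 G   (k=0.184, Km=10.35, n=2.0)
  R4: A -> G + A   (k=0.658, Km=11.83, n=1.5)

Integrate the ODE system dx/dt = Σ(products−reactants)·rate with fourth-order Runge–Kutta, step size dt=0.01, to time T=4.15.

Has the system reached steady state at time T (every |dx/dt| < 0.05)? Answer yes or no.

RK4 with dt=0.01: 415 steps to T=4.15. Trajectory (selected grid times):
t=0.00: G=48.59 Y=49.94 A=40.95
t=0.46: G=48.89 Y=50.58 A=40.95
t=0.92: G=49.20 Y=51.22 A=40.95
t=1.38: G=49.50 Y=51.86 A=40.95
t=1.84: G=49.80 Y=52.51 A=40.95
t=2.31: G=50.11 Y=53.16 A=40.95
t=2.77: G=50.42 Y=53.80 A=40.95
t=3.23: G=50.72 Y=54.45 A=40.95
t=3.69: G=51.03 Y=55.09 A=40.95
t=4.15: G=51.33 Y=55.73 A=40.95
Rates at T: R1=0.6572, R2=0.7406, R3=0.1768, R4=0.5696
dx/dt at T (Σ net stoichiometry × rate): G=+0.6630, Y=+1.3978, A=+0.0000
Largest |dx/dt| is |+1.3978| (Y) ≥ 0.05 → not steady.

Steady state at T: no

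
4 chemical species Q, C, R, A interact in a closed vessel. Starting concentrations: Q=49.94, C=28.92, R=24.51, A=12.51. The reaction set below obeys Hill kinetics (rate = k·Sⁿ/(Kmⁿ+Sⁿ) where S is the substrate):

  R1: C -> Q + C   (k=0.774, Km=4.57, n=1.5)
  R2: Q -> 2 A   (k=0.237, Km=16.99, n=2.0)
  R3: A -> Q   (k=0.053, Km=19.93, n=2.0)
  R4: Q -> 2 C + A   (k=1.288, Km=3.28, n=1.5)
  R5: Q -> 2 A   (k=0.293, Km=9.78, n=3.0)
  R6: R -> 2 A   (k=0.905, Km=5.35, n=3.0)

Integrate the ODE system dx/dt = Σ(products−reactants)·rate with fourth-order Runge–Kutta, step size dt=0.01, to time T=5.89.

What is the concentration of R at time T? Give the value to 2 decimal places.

R at T = 19.26

RK4 with dt=0.01: 589 steps to T=5.89. Trajectory (selected grid times):
t=0.00: Q=49.94 C=28.92 R=24.51 A=12.51
t=0.65: Q=49.28 C=30.57 R=23.93 A=15.14
t=1.31: Q=48.61 C=32.24 R=23.34 A=17.80
t=1.96: Q=47.95 C=33.88 R=22.76 A=20.42
t=2.62: Q=47.29 C=35.55 R=22.17 A=23.08
t=3.27: Q=46.65 C=37.20 R=21.59 A=25.69
t=3.93: Q=46.00 C=38.87 R=21.00 A=28.34
t=4.58: Q=45.36 C=40.51 R=20.42 A=30.94
t=5.24: Q=44.72 C=42.18 R=19.83 A=33.58
t=5.89: Q=44.09 C=43.82 R=19.26 A=36.17
Read off R at T=5.89: 19.26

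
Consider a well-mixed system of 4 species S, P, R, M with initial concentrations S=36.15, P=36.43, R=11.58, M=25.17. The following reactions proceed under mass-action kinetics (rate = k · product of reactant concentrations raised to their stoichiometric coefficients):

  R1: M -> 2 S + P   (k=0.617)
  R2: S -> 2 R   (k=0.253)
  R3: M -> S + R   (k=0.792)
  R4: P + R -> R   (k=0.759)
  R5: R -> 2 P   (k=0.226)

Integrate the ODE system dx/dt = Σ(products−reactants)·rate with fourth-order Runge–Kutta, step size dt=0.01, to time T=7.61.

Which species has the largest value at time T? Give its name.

RK4 with dt=0.01: 761 steps to T=7.61. Trajectory (selected grid times):
t=0.00: S=36.15 P=36.43 R=11.58 M=25.17
t=0.85: S=51.41 P=0.78 R=36.66 M=7.60
t=1.69: S=48.26 P=0.63 R=52.51 M=2.33
t=2.54: S=40.98 P=0.61 R=61.60 M=0.70
t=3.38: S=33.75 P=0.60 R=65.59 M=0.22
t=4.23: S=27.41 P=0.60 R=66.09 M=0.06
t=5.07: S=22.22 P=0.60 R=64.23 M=0.02
t=5.92: S=17.94 P=0.60 R=60.81 M=0.01
t=6.76: S=14.51 P=0.60 R=56.54 M=0.00
t=7.61: S=11.70 P=0.60 R=51.75 M=0.00
At T=7.61: S=11.70 P=0.60 R=51.75 M=0.00; the largest is R.

Dominant species at T: R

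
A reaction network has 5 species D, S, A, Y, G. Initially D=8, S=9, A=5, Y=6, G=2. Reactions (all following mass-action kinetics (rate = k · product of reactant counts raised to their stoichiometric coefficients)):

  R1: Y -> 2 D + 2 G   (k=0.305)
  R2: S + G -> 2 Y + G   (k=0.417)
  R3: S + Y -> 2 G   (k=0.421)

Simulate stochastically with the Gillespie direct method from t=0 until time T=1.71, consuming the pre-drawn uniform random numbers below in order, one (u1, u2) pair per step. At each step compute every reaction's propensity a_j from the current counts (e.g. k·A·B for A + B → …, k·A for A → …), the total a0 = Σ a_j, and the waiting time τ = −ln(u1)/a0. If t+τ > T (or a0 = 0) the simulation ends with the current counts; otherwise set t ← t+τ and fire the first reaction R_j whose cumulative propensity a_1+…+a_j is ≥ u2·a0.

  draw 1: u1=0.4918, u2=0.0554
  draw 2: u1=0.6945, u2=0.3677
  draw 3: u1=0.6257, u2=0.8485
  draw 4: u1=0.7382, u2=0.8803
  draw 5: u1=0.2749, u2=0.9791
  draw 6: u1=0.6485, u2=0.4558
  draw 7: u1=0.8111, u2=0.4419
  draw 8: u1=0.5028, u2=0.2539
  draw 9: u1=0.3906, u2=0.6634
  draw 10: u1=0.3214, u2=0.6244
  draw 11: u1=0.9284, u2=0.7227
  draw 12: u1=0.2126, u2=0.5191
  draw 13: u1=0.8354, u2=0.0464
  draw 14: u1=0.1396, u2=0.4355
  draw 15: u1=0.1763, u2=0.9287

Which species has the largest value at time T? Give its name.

t=0.000: D=8 S=9 A=5 Y=6 G=2
Draw 1: a1=1.830, a2=7.506, a3=22.734, a0=32.070; τ=−ln(0.4918)/32.070=0.022 → t=0.022; u2·a0=0.0554·32.070=1.777 ≤ a1=1.830 → R1 fires; D=10 S=9 A=5 Y=5 G=4
Draw 2: a1=1.525, a2=15.012, a3=18.945, a0=35.482; τ=−ln(0.6945)/35.482=0.010 → t=0.032; u2·a0=0.3677·35.482=13.047; a1=1.525 < 13.047 ≤ a1+a2=16.537 → R2 fires; D=10 S=8 A=5 Y=7 G=4
Draw 3: a1=2.135, a2=13.344, a3=23.576, a0=39.055; τ=−ln(0.6257)/39.055=0.012 → t=0.044; u2·a0=0.8485·39.055=33.138; a1+a2=15.479 < 33.138 ≤ a1+…+a3=39.055 → R3 fires; D=10 S=7 A=5 Y=6 G=6
Draw 4: a1=1.830, a2=17.514, a3=17.682, a0=37.026; τ=−ln(0.7382)/37.026=0.008 → t=0.053; u2·a0=0.8803·37.026=32.594; a1+a2=19.344 < 32.594 ≤ a1+…+a3=37.026 → R3 fires; D=10 S=6 A=5 Y=5 G=8
Draw 5: a1=1.525, a2=20.016, a3=12.630, a0=34.171; τ=−ln(0.2749)/34.171=0.038 → t=0.090; u2·a0=0.9791·34.171=33.457; a1+a2=21.541 < 33.457 ≤ a1+…+a3=34.171 → R3 fires; D=10 S=5 A=5 Y=4 G=10
Draw 6: a1=1.220, a2=20.850, a3=8.420, a0=30.490; τ=−ln(0.6485)/30.490=0.014 → t=0.105; u2·a0=0.4558·30.490=13.897; a1=1.220 < 13.897 ≤ a1+a2=22.070 → R2 fires; D=10 S=4 A=5 Y=6 G=10
Draw 7: a1=1.830, a2=16.680, a3=10.104, a0=28.614; τ=−ln(0.8111)/28.614=0.007 → t=0.112; u2·a0=0.4419·28.614=12.645; a1=1.830 < 12.645 ≤ a1+a2=18.510 → R2 fires; D=10 S=3 A=5 Y=8 G=10
Draw 8: a1=2.440, a2=12.510, a3=10.104, a0=25.054; τ=−ln(0.5028)/25.054=0.027 → t=0.139; u2·a0=0.2539·25.054=6.361; a1=2.440 < 6.361 ≤ a1+a2=14.950 → R2 fires; D=10 S=2 A=5 Y=10 G=10
Draw 9: a1=3.050, a2=8.340, a3=8.420, a0=19.810; τ=−ln(0.3906)/19.810=0.047 → t=0.187; u2·a0=0.6634·19.810=13.142; a1+a2=11.390 < 13.142 ≤ a1+…+a3=19.810 → R3 fires; D=10 S=1 A=5 Y=9 G=12
Draw 10: a1=2.745, a2=5.004, a3=3.789, a0=11.538; τ=−ln(0.3214)/11.538=0.098 → t=0.285; u2·a0=0.6244·11.538=7.204; a1=2.745 < 7.204 ≤ a1+a2=7.749 → R2 fires; D=10 S=0 A=5 Y=11 G=12
Draw 11: a1=3.355, a2=0.000, a3=0.000, a0=3.355; τ=−ln(0.9284)/3.355=0.022 → t=0.307; u2·a0=0.7227·3.355=2.425 ≤ a1=3.355 → R1 fires; D=12 S=0 A=5 Y=10 G=14
Draw 12: a1=3.050, a2=0.000, a3=0.000, a0=3.050; τ=−ln(0.2126)/3.050=0.508 → t=0.815; u2·a0=0.5191·3.050=1.583 ≤ a1=3.050 → R1 fires; D=14 S=0 A=5 Y=9 G=16
Draw 13: a1=2.745, a2=0.000, a3=0.000, a0=2.745; τ=−ln(0.8354)/2.745=0.066 → t=0.881; u2·a0=0.0464·2.745=0.127 ≤ a1=2.745 → R1 fires; D=16 S=0 A=5 Y=8 G=18
Draw 14: a1=2.440, a2=0.000, a3=0.000, a0=2.440; τ=−ln(0.1396)/2.440=0.807 → t=1.687; u2·a0=0.4355·2.440=1.063 ≤ a1=2.440 → R1 fires; D=18 S=0 A=5 Y=7 G=20
Draw 15: a1=2.135, a2=0.000, a3=0.000, a0=2.135; τ=−ln(0.1763)/2.135=0.813 → t=2.500 > T=1.71: stop.
At T=1.71: D=18 S=0 A=5 Y=7 G=20; the largest is G.

Dominant species at T: G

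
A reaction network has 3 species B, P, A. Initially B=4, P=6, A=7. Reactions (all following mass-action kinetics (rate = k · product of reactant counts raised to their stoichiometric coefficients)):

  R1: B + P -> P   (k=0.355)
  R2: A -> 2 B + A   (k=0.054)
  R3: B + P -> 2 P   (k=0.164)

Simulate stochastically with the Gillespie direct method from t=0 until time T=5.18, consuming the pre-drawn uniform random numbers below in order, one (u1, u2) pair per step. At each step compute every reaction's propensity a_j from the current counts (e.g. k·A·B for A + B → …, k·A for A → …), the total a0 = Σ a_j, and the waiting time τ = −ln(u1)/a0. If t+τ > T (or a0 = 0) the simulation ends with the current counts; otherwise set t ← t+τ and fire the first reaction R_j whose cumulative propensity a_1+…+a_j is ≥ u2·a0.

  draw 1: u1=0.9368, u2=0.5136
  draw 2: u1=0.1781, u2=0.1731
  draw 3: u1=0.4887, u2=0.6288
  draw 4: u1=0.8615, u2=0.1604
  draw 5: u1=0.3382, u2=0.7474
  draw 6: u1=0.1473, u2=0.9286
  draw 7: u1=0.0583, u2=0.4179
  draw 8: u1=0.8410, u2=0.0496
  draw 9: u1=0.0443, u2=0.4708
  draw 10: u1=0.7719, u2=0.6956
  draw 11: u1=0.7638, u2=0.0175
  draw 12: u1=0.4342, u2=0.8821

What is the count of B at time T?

t=0.000: B=4 P=6 A=7
Draw 1: a1=8.520, a2=0.378, a3=3.936, a0=12.834; τ=−ln(0.9368)/12.834=0.005 → t=0.005; u2·a0=0.5136·12.834=6.592 ≤ a1=8.520 → R1 fires; B=3 P=6 A=7
Draw 2: a1=6.390, a2=0.378, a3=2.952, a0=9.720; τ=−ln(0.1781)/9.720=0.178 → t=0.183; u2·a0=0.1731·9.720=1.683 ≤ a1=6.390 → R1 fires; B=2 P=6 A=7
Draw 3: a1=4.260, a2=0.378, a3=1.968, a0=6.606; τ=−ln(0.4887)/6.606=0.108 → t=0.291; u2·a0=0.6288·6.606=4.154 ≤ a1=4.260 → R1 fires; B=1 P=6 A=7
Draw 4: a1=2.130, a2=0.378, a3=0.984, a0=3.492; τ=−ln(0.8615)/3.492=0.043 → t=0.334; u2·a0=0.1604·3.492=0.560 ≤ a1=2.130 → R1 fires; B=0 P=6 A=7
Draw 5: a1=0.000, a2=0.378, a3=0.000, a0=0.378; τ=−ln(0.3382)/0.378=2.868 → t=3.202; u2·a0=0.7474·0.378=0.283; a1=0.000 < 0.283 ≤ a1+a2=0.378 → R2 fires; B=2 P=6 A=7
Draw 6: a1=4.260, a2=0.378, a3=1.968, a0=6.606; τ=−ln(0.1473)/6.606=0.290 → t=3.492; u2·a0=0.9286·6.606=6.134; a1+a2=4.638 < 6.134 ≤ a1+…+a3=6.606 → R3 fires; B=1 P=7 A=7
Draw 7: a1=2.485, a2=0.378, a3=1.148, a0=4.011; τ=−ln(0.0583)/4.011=0.709 → t=4.200; u2·a0=0.4179·4.011=1.676 ≤ a1=2.485 → R1 fires; B=0 P=7 A=7
Draw 8: a1=0.000, a2=0.378, a3=0.000, a0=0.378; τ=−ln(0.8410)/0.378=0.458 → t=4.658; u2·a0=0.0496·0.378=0.019; a1=0.000 < 0.019 ≤ a1+a2=0.378 → R2 fires; B=2 P=7 A=7
Draw 9: a1=4.970, a2=0.378, a3=2.296, a0=7.644; τ=−ln(0.0443)/7.644=0.408 → t=5.066; u2·a0=0.4708·7.644=3.599 ≤ a1=4.970 → R1 fires; B=1 P=7 A=7
Draw 10: a1=2.485, a2=0.378, a3=1.148, a0=4.011; τ=−ln(0.7719)/4.011=0.065 → t=5.131; u2·a0=0.6956·4.011=2.790; a1=2.485 < 2.790 ≤ a1+a2=2.863 → R2 fires; B=3 P=7 A=7
Draw 11: a1=7.455, a2=0.378, a3=3.444, a0=11.277; τ=−ln(0.7638)/11.277=0.024 → t=5.155; u2·a0=0.0175·11.277=0.197 ≤ a1=7.455 → R1 fires; B=2 P=7 A=7
Draw 12: a1=4.970, a2=0.378, a3=2.296, a0=7.644; τ=−ln(0.4342)/7.644=0.109 → t=5.264 > T=5.18: stop.
Read off B at T=5.18: 2

B at T = 2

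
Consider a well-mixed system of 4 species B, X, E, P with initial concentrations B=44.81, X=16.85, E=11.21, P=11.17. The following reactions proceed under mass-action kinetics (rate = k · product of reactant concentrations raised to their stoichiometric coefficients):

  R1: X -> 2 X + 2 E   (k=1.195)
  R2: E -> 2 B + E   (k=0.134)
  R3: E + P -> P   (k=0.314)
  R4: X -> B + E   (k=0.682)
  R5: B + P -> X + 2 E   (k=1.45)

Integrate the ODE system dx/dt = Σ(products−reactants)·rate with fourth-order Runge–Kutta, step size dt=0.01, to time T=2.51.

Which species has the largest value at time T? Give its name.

Dominant species at T: E

RK4 with dt=0.01: 251 steps to T=2.51. Trajectory (selected grid times):
t=0.00: B=44.81 X=16.85 E=11.21 P=11.17
t=0.28: B=42.46 X=32.23 E=57.34 P=0.00
t=0.56: B=54.47 X=37.21 E=87.16 P=0.00
t=0.84: B=69.92 X=42.96 E=121.58 P=0.00
t=1.12: B=89.32 X=49.60 E=161.32 P=0.00
t=1.39: B=112.35 X=56.97 E=205.44 P=0.00
t=1.67: B=141.39 X=65.76 E=258.13 P=0.00
t=1.95: B=176.49 X=75.92 E=318.97 P=0.00
t=2.23: B=218.59 X=87.65 E=389.19 P=0.00
t=2.51: B=268.77 X=101.19 E=470.27 P=0.00
At T=2.51: B=268.77 X=101.19 E=470.27 P=0.00; the largest is E.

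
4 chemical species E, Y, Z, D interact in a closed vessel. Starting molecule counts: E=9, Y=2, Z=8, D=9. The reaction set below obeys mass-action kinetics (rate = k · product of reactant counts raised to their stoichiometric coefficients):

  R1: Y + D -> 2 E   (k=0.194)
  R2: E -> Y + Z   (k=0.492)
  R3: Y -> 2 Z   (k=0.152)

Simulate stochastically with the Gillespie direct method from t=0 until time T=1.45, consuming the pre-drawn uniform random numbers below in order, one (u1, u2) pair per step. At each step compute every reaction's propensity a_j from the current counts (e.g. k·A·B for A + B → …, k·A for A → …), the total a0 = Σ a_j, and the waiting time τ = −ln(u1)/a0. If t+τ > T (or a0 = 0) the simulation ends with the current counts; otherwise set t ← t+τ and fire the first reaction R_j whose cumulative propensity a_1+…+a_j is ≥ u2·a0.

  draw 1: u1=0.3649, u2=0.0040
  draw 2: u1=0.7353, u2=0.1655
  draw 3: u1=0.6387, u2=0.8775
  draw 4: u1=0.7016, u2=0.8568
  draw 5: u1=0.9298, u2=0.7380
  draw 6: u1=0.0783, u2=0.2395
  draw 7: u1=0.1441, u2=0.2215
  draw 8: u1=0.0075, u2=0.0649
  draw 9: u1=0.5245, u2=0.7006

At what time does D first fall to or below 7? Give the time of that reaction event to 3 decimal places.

Threshold first reached at t = 0.166

t=0.000: E=9 Y=2 Z=8 D=9
Draw 1: a1=3.492, a2=4.428, a3=0.304, a0=8.224; τ=−ln(0.3649)/8.224=0.123 → t=0.123; u2·a0=0.0040·8.224=0.033 ≤ a1=3.492 → R1 fires; E=11 Y=1 Z=8 D=8
Draw 2: a1=1.552, a2=5.412, a3=0.152, a0=7.116; τ=−ln(0.7353)/7.116=0.043 → t=0.166; u2·a0=0.1655·7.116=1.178 ≤ a1=1.552 → R1 fires; E=13 Y=0 Z=8 D=7
Draw 3: a1=0.000, a2=6.396, a3=0.000, a0=6.396; τ=−ln(0.6387)/6.396=0.070 → t=0.236; u2·a0=0.8775·6.396=5.612; a1=0.000 < 5.612 ≤ a1+a2=6.396 → R2 fires; E=12 Y=1 Z=9 D=7
Draw 4: a1=1.358, a2=5.904, a3=0.152, a0=7.414; τ=−ln(0.7016)/7.414=0.048 → t=0.284; u2·a0=0.8568·7.414=6.352; a1=1.358 < 6.352 ≤ a1+a2=7.262 → R2 fires; E=11 Y=2 Z=10 D=7
Draw 5: a1=2.716, a2=5.412, a3=0.304, a0=8.432; τ=−ln(0.9298)/8.432=0.009 → t=0.292; u2·a0=0.7380·8.432=6.223; a1=2.716 < 6.223 ≤ a1+a2=8.128 → R2 fires; E=10 Y=3 Z=11 D=7
Draw 6: a1=4.074, a2=4.920, a3=0.456, a0=9.450; τ=−ln(0.0783)/9.450=0.270 → t=0.562; u2·a0=0.2395·9.450=2.263 ≤ a1=4.074 → R1 fires; E=12 Y=2 Z=11 D=6
Draw 7: a1=2.328, a2=5.904, a3=0.304, a0=8.536; τ=−ln(0.1441)/8.536=0.227 → t=0.789; u2·a0=0.2215·8.536=1.891 ≤ a1=2.328 → R1 fires; E=14 Y=1 Z=11 D=5
Draw 8: a1=0.970, a2=6.888, a3=0.152, a0=8.010; τ=−ln(0.0075)/8.010=0.611 → t=1.400; u2·a0=0.0649·8.010=0.520 ≤ a1=0.970 → R1 fires; E=16 Y=0 Z=11 D=4
Draw 9: a1=0.000, a2=7.872, a3=0.000, a0=7.872; τ=−ln(0.5245)/7.872=0.082 → t=1.482 > T=1.45: stop.
D first becomes ≤ 7 when it reaches 7 at the event at t=0.166.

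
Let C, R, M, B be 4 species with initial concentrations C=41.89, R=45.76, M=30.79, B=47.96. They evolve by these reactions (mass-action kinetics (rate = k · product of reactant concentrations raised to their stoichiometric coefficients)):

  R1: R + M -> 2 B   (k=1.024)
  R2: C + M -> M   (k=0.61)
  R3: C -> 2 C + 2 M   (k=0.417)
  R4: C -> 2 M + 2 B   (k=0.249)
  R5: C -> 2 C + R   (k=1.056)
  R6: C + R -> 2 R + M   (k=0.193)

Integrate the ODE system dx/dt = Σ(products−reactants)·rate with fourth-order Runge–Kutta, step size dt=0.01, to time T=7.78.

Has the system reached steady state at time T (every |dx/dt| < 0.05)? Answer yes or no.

RK4 with dt=0.01: 778 steps to T=7.78. Trajectory (selected grid times):
t=0.00: C=41.89 R=45.76 M=30.79 B=47.96
t=0.86: C=1.62 R=13.97 M=0.52 B=171.47
t=1.73: C=0.41 R=13.37 M=0.13 B=178.59
t=2.59: C=0.13 R=13.22 M=0.04 B=180.50
t=3.46: C=0.04 R=13.18 M=0.01 B=181.08
t=4.32: C=0.01 R=13.17 M=0.00 B=181.27
t=5.19: C=0.00 R=13.16 M=0.00 B=181.33
t=6.05: C=0.00 R=13.16 M=0.00 B=181.35
t=6.92: C=0.00 R=13.16 M=0.00 B=181.35
t=7.78: C=0.00 R=13.16 M=0.00 B=181.35
Rates at T: R1=0.0006, R2=0.0000, R3=0.0001, R4=0.0000, R5=0.0001, R6=0.0003
dx/dt at T (Σ net stoichiometry × rate): C=-0.0002, R=-0.0001, M=-0.0001, B=+0.0012
Largest |dx/dt| is |+0.0012| (B) < 0.05 → steady.

Steady state at T: yes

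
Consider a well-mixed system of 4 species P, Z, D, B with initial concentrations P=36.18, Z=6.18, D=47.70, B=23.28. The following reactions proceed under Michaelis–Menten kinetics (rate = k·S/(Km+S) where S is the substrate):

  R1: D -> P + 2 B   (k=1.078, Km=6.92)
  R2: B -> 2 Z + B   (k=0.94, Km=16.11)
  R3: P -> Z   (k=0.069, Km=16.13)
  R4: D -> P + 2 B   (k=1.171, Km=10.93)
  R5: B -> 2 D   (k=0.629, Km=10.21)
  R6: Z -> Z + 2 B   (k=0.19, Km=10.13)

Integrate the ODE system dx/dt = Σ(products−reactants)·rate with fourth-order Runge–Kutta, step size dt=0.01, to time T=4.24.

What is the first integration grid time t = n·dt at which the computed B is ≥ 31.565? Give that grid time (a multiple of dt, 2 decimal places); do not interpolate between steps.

RK4 with dt=0.01: 424 steps to T=4.24. Trajectory (selected grid times):
t=0.00: P=36.18 Z=6.18 D=47.70 B=23.28
t=0.47: P=37.05 Z=6.73 D=47.23 B=24.92
t=0.94: P=37.91 Z=7.30 D=46.76 B=26.56
t=1.41: P=38.78 Z=7.88 D=46.30 B=28.19
t=1.88: P=39.64 Z=8.47 D=45.86 B=29.83
t=2.36: P=40.52 Z=9.08 D=45.41 B=31.49
t=2.38: P=40.55 Z=9.11 D=45.39 B=31.56
t=2.39: P=40.57 Z=9.12 D=45.38 B=31.59
t=2.83: P=41.38 Z=9.70 D=44.97 B=33.12
t=3.30: P=42.24 Z=10.32 D=44.55 B=34.74
t=3.77: P=43.09 Z=10.95 D=44.13 B=36.36
t=4.24: P=43.95 Z=11.59 D=43.71 B=37.98
B(2.38)=31.558 < 31.565 but B(2.39)=31.593 ≥ 31.565, so the first grid time is t=2.39.

Threshold first reached at t = 2.39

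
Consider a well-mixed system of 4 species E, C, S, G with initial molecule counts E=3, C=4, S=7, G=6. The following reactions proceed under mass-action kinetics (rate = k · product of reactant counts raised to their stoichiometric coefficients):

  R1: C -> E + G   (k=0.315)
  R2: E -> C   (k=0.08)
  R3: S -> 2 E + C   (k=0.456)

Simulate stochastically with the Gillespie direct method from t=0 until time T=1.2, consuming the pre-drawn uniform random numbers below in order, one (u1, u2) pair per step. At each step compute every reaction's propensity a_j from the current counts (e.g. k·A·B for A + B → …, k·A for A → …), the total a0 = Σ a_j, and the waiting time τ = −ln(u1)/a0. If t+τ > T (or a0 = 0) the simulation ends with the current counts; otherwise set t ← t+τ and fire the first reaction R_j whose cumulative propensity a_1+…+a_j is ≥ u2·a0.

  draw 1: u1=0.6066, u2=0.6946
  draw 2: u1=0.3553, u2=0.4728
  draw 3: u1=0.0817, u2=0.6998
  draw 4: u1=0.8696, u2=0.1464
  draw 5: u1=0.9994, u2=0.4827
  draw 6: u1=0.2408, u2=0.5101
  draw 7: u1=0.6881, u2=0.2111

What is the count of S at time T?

S at T = 4

t=0.000: E=3 C=4 S=7 G=6
Draw 1: a1=1.260, a2=0.240, a3=3.192, a0=4.692; τ=−ln(0.6066)/4.692=0.107 → t=0.107; u2·a0=0.6946·4.692=3.259; a1+a2=1.500 < 3.259 ≤ a1+…+a3=4.692 → R3 fires; E=5 C=5 S=6 G=6
Draw 2: a1=1.575, a2=0.400, a3=2.736, a0=4.711; τ=−ln(0.3553)/4.711=0.220 → t=0.326; u2·a0=0.4728·4.711=2.227; a1+a2=1.975 < 2.227 ≤ a1+…+a3=4.711 → R3 fires; E=7 C=6 S=5 G=6
Draw 3: a1=1.890, a2=0.560, a3=2.280, a0=4.730; τ=−ln(0.0817)/4.730=0.530 → t=0.856; u2·a0=0.6998·4.730=3.310; a1+a2=2.450 < 3.310 ≤ a1+…+a3=4.730 → R3 fires; E=9 C=7 S=4 G=6
Draw 4: a1=2.205, a2=0.720, a3=1.824, a0=4.749; τ=−ln(0.8696)/4.749=0.029 → t=0.885; u2·a0=0.1464·4.749=0.695 ≤ a1=2.205 → R1 fires; E=10 C=6 S=4 G=7
Draw 5: a1=1.890, a2=0.800, a3=1.824, a0=4.514; τ=−ln(0.9994)/4.514=0.000 → t=0.885; u2·a0=0.4827·4.514=2.179; a1=1.890 < 2.179 ≤ a1+a2=2.690 → R2 fires; E=9 C=7 S=4 G=7
Draw 6: a1=2.205, a2=0.720, a3=1.824, a0=4.749; τ=−ln(0.2408)/4.749=0.300 → t=1.185; u2·a0=0.5101·4.749=2.422; a1=2.205 < 2.422 ≤ a1+a2=2.925 → R2 fires; E=8 C=8 S=4 G=7
Draw 7: a1=2.520, a2=0.640, a3=1.824, a0=4.984; τ=−ln(0.6881)/4.984=0.075 → t=1.260 > T=1.2: stop.
Read off S at T=1.2: 4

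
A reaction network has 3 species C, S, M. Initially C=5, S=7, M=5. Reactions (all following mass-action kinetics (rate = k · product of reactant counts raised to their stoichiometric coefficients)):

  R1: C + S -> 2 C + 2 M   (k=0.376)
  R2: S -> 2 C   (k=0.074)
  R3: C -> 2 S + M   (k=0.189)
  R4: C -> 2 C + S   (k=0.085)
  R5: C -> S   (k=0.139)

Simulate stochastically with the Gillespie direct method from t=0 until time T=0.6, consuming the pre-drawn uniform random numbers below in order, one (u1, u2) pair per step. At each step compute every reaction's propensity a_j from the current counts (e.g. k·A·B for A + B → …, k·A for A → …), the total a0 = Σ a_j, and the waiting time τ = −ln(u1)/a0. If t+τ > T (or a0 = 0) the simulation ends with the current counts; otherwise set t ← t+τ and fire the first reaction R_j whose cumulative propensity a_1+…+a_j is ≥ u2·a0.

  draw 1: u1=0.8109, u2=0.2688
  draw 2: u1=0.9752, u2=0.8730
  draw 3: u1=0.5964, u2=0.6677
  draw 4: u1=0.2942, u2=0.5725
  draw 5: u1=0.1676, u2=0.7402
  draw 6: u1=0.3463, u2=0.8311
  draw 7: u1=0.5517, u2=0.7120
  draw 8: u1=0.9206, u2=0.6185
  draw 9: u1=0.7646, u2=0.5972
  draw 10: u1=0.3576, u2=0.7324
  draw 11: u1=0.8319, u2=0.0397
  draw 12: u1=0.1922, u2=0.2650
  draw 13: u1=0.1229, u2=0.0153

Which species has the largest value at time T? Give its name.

t=0.000: C=5 S=7 M=5
Draw 1: a1=13.160, a2=0.518, a3=0.945, a4=0.425, a5=0.695, a0=15.743; τ=−ln(0.8109)/15.743=0.013 → t=0.013; u2·a0=0.2688·15.743=4.232 ≤ a1=13.160 → R1 fires; C=6 S=6 M=7
Draw 2: a1=13.536, a2=0.444, a3=1.134, a4=0.510, a5=0.834, a0=16.458; τ=−ln(0.9752)/16.458=0.002 → t=0.015; u2·a0=0.8730·16.458=14.368; a1+a2=13.980 < 14.368 ≤ a1+…+a3=15.114 → R3 fires; C=5 S=8 M=8
Draw 3: a1=15.040, a2=0.592, a3=0.945, a4=0.425, a5=0.695, a0=17.697; τ=−ln(0.5964)/17.697=0.029 → t=0.044; u2·a0=0.6677·17.697=11.816 ≤ a1=15.040 → R1 fires; C=6 S=7 M=10
Draw 4: a1=15.792, a2=0.518, a3=1.134, a4=0.510, a5=0.834, a0=18.788; τ=−ln(0.2942)/18.788=0.065 → t=0.109; u2·a0=0.5725·18.788=10.756 ≤ a1=15.792 → R1 fires; C=7 S=6 M=12
Draw 5: a1=15.792, a2=0.444, a3=1.323, a4=0.595, a5=0.973, a0=19.127; τ=−ln(0.1676)/19.127=0.093 → t=0.203; u2·a0=0.7402·19.127=14.158 ≤ a1=15.792 → R1 fires; C=8 S=5 M=14
Draw 6: a1=15.040, a2=0.370, a3=1.512, a4=0.680, a5=1.112, a0=18.714; τ=−ln(0.3463)/18.714=0.057 → t=0.259; u2·a0=0.8311·18.714=15.553; a1+a2=15.410 < 15.553 ≤ a1+…+a3=16.922 → R3 fires; C=7 S=7 M=15
Draw 7: a1=18.424, a2=0.518, a3=1.323, a4=0.595, a5=0.973, a0=21.833; τ=−ln(0.5517)/21.833=0.027 → t=0.286; u2·a0=0.7120·21.833=15.545 ≤ a1=18.424 → R1 fires; C=8 S=6 M=17
Draw 8: a1=18.048, a2=0.444, a3=1.512, a4=0.680, a5=1.112, a0=21.796; τ=−ln(0.9206)/21.796=0.004 → t=0.290; u2·a0=0.6185·21.796=13.481 ≤ a1=18.048 → R1 fires; C=9 S=5 M=19
Draw 9: a1=16.920, a2=0.370, a3=1.701, a4=0.765, a5=1.251, a0=21.007; τ=−ln(0.7646)/21.007=0.013 → t=0.303; u2·a0=0.5972·21.007=12.545 ≤ a1=16.920 → R1 fires; C=10 S=4 M=21
Draw 10: a1=15.040, a2=0.296, a3=1.890, a4=0.850, a5=1.390, a0=19.466; τ=−ln(0.3576)/19.466=0.053 → t=0.356; u2·a0=0.7324·19.466=14.257 ≤ a1=15.040 → R1 fires; C=11 S=3 M=23
Draw 11: a1=12.408, a2=0.222, a3=2.079, a4=0.935, a5=1.529, a0=17.173; τ=−ln(0.8319)/17.173=0.011 → t=0.367; u2·a0=0.0397·17.173=0.682 ≤ a1=12.408 → R1 fires; C=12 S=2 M=25
Draw 12: a1=9.024, a2=0.148, a3=2.268, a4=1.020, a5=1.668, a0=14.128; τ=−ln(0.1922)/14.128=0.117 → t=0.483; u2·a0=0.2650·14.128=3.744 ≤ a1=9.024 → R1 fires; C=13 S=1 M=27
Draw 13: a1=4.888, a2=0.074, a3=2.457, a4=1.105, a5=1.807, a0=10.331; τ=−ln(0.1229)/10.331=0.203 → t=0.686 > T=0.6: stop.
At T=0.6: C=13 S=1 M=27; the largest is M.

Dominant species at T: M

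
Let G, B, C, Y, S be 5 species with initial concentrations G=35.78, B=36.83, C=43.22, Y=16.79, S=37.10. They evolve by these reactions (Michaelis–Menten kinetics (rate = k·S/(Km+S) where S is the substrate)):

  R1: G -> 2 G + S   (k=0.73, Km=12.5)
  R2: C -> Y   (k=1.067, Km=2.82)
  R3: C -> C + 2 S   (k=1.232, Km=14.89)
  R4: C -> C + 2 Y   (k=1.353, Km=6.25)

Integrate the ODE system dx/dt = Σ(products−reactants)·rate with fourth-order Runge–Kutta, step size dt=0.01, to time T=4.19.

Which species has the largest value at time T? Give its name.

RK4 with dt=0.01: 419 steps to T=4.19. Trajectory (selected grid times):
t=0.00: G=35.78 B=36.83 C=43.22 Y=16.79 S=37.10
t=0.47: G=36.03 B=36.83 C=42.75 Y=18.37 S=38.21
t=0.93: G=36.28 B=36.83 C=42.29 Y=19.92 S=39.30
t=1.40: G=36.54 B=36.83 C=41.82 Y=21.49 S=40.41
t=1.86: G=36.79 B=36.83 C=41.36 Y=23.04 S=41.50
t=2.33: G=37.05 B=36.83 C=40.89 Y=24.61 S=42.61
t=2.79: G=37.30 B=36.83 C=40.43 Y=26.15 S=43.69
t=3.26: G=37.55 B=36.83 C=39.96 Y=27.72 S=44.79
t=3.72: G=37.81 B=36.83 C=39.50 Y=29.25 S=45.87
t=4.19: G=38.06 B=36.83 C=39.04 Y=30.82 S=46.96
At T=4.19: G=38.06 B=36.83 C=39.04 Y=30.82 S=46.96; the largest is S.

Dominant species at T: S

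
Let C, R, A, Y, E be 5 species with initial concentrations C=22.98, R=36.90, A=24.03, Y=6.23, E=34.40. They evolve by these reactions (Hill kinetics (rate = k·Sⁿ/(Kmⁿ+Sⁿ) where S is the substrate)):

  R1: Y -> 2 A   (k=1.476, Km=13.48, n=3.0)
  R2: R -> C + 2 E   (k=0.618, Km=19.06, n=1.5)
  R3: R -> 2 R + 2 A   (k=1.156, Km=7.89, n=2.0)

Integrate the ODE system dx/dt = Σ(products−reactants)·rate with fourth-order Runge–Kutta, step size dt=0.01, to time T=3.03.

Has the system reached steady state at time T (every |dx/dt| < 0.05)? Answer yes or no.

RK4 with dt=0.01: 303 steps to T=3.03. Trajectory (selected grid times):
t=0.00: C=22.98 R=36.90 A=24.03 Y=6.23 E=34.40
t=0.34: C=23.13 R=37.12 A=24.87 Y=6.19 E=34.71
t=0.67: C=23.28 R=37.34 A=25.69 Y=6.14 E=35.01
t=1.01: C=23.44 R=37.56 A=26.52 Y=6.10 E=35.31
t=1.35: C=23.59 R=37.78 A=27.36 Y=6.06 E=35.62
t=1.68: C=23.74 R=38.00 A=28.17 Y=6.02 E=35.92
t=2.02: C=23.90 R=38.22 A=29.01 Y=5.98 E=36.23
t=2.36: C=24.05 R=38.44 A=29.84 Y=5.94 E=36.54
t=2.69: C=24.20 R=38.66 A=30.65 Y=5.90 E=36.85
t=3.03: C=24.36 R=38.88 A=31.48 Y=5.86 E=37.16
Rates at T: R1=0.1121, R2=0.4601, R3=1.1103
dx/dt at T (Σ net stoichiometry × rate): C=+0.4601, R=+0.6502, A=+2.4447, Y=-0.1121, E=+0.9201
Largest |dx/dt| is |+2.4447| (A) ≥ 0.05 → not steady.

Steady state at T: no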